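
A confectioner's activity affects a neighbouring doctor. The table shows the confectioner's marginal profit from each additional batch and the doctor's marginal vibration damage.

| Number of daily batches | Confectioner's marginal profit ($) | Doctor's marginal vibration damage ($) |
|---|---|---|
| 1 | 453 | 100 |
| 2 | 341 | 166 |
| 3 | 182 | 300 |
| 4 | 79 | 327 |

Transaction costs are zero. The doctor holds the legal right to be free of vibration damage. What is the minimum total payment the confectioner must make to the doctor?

Efficient level: marginal profit ≥ marginal vibration damage through level 2, so k* = 2.
With the doctor holding the right, the confectioner must at least compensate total damage at k*: 100 + 166 = 266.

$266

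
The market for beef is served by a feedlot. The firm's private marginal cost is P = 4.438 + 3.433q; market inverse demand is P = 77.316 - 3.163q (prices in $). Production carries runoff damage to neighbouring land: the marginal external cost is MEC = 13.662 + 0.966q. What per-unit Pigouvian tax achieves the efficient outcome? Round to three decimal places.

tax = $21.226 per unit

Social marginal cost = private MC + MEC = 18.100 + 4.399q.
Set SMC = demand: 18.100 + 4.399q = 77.316 - 3.163q → q* = 7.8307.
The Pigouvian tax equals MEC at q*: 13.662 + 0.966×7.8307 = 21.2265.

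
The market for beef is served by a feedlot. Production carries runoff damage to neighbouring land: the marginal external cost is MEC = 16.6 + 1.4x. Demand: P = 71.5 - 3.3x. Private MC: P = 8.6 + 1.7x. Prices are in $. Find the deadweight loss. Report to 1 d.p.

DWL = $91.4

Market equilibrium (private): 8.6 + 1.7x = 71.5 - 3.3x → x_m = 12.5800.
Social marginal cost = private MC + MEC = 25.2 + 3.1x.
Set SMC = demand: 25.2 + 3.1x = 71.5 - 3.3x → x* = 7.2344.
The welfare-loss triangle has base |x_m − x*| and height MEC(x_m) (the vertical gap between SMC and demand is zero at x* and MEC at x_m).
DWL = ½ × 5.3456 × 34.2120 = 91.4418.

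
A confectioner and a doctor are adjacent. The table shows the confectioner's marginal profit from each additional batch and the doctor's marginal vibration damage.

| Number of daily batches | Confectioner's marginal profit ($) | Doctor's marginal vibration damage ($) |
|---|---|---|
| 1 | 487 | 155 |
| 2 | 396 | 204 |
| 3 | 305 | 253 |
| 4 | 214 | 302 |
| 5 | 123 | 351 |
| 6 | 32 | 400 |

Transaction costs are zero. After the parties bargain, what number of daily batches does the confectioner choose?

3

Bargaining reaches the level where marginal profit last exceeds marginal vibration damage.
That holds through level 3 (305 ≥ 253) but not at 4 (214 < 302).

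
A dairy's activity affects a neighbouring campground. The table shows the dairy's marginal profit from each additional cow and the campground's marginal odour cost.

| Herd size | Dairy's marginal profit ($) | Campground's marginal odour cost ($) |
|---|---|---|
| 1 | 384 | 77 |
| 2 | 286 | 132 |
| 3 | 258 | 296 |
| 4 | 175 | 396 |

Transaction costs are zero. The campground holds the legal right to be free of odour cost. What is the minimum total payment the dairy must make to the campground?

$209

Efficient level: marginal profit ≥ marginal odour cost through level 2, so k* = 2.
With the campground holding the right, the dairy must at least compensate total damage at k*: 77 + 132 = 209.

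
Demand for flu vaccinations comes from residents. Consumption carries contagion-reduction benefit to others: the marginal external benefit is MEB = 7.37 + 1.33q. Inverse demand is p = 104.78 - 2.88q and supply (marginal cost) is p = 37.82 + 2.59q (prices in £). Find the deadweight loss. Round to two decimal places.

DWL = £67.56

Market equilibrium (private): 37.82 + 2.59q = 104.78 - 2.88q → q_m = 12.2413.
Social marginal benefit = demand + MEB = 112.15 - 1.55q.
Set SMB = MC: 112.15 - 1.55q = 37.82 + 2.59q → q* = 17.9541.
The loss is the area between SMB and MC from q* to q_m; with linear curves that's a triangle of height MEB(q_m).
DWL = ½ × 5.7128 × 23.6510 = 67.5567.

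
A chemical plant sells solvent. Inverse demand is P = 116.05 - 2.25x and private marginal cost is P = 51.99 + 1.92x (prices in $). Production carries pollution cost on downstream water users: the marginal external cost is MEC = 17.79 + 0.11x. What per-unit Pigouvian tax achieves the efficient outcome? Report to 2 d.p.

Social marginal cost = private MC + MEC = 69.78 + 2.03x.
Set SMC = demand: 69.78 + 2.03x = 116.05 - 2.25x → x* = 10.8107.
The Pigouvian tax equals MEC at x*: 17.79 + 0.11×10.8107 = 18.9792.

tax = $18.98 per unit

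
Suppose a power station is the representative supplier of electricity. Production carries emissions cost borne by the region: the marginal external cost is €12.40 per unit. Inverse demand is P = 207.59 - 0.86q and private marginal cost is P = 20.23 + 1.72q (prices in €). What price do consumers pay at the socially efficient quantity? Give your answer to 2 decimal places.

Social marginal cost = private MC + MEC = 32.63 + 1.72q.
Set SMC = demand: 32.63 + 1.72q = 207.59 - 0.86q → q* = 67.8140.
Consumer price on the demand curve at q*: 207.59 − 0.86×67.8140 = 149.2700.

P = €149.27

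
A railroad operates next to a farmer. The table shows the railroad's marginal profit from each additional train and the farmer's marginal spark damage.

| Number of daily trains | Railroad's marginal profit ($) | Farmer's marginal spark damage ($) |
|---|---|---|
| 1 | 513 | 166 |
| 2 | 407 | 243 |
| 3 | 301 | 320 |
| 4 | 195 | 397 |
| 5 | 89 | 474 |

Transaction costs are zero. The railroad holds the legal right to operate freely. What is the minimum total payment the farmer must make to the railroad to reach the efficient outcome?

$585

Left alone the railroad would choose level 5 (marginal profit stays positive).
Efficient level: k* = 2 (marginal profit ≥ marginal spark damage through 2).
The farmer must at least cover the railroad's forgone profit from cutting 5→2: 301 + 195 + 89 = 585.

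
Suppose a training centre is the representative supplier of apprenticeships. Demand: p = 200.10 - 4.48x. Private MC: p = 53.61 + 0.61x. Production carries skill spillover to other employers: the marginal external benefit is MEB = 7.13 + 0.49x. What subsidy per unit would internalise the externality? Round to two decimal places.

Social marginal cost = private MC − MEB = 46.48 + 0.12x.
Set SMC = demand: 46.48 + 0.12x = 200.10 - 4.48x → x* = 33.3957.
The Pigouvian subsidy equals MEB at x*: 7.13 + 0.49×33.3957 = 23.4939.

subsidy = 23.49 per unit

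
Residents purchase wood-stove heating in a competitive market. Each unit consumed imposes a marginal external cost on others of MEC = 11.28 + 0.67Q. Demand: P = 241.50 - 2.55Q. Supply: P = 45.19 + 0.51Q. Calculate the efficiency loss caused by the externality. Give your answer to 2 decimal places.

DWL = 394.70

Market equilibrium (private): 45.19 + 0.51Q = 241.50 - 2.55Q → Q_m = 64.1536.
Social marginal benefit = demand − MEC = 230.22 - 3.22Q.
Set SMB = MC: 230.22 - 3.22Q = 45.19 + 0.51Q → Q* = 49.6059.
Between Q* and Q_m the wedge MC − SMB runs linearly from 0 to MEC(Q_m), so the loss is a triangle.
DWL = ½ × 14.5477 × 54.2629 = 394.7002.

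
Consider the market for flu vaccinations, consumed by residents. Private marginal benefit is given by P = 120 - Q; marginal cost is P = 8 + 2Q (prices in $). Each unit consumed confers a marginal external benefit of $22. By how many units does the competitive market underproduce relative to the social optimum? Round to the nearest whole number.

Market equilibrium (private): 8 + 2Q = 120 - Q → Q_m = 37.3333.
Social marginal benefit = demand + MEB = 142 - Q.
Set SMB = MC: 142 - Q = 8 + 2Q → Q* = 44.6667.
Gap = |37.3333 − 44.6667| = 7.3334.

7 units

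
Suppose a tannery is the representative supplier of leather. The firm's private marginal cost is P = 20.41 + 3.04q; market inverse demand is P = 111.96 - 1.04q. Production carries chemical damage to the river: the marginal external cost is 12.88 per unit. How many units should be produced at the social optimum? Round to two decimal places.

Social marginal cost = private MC + MEC = 33.29 + 3.04q.
Set SMC = demand: 33.29 + 3.04q = 111.96 - 1.04q → q* = 19.2819.

q* = 19.28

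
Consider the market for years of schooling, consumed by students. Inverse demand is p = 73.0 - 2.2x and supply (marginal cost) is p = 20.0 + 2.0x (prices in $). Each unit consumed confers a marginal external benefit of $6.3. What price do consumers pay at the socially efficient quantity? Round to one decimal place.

Social marginal benefit = demand + MEB = 79.3 - 2.2x.
Set SMB = MC: 79.3 - 2.2x = 20.0 + 2.0x → x* = 14.1190.
Consumer price on the demand curve at x*: 73.0 − 2.2×14.1190 = 41.9382.

P = $41.9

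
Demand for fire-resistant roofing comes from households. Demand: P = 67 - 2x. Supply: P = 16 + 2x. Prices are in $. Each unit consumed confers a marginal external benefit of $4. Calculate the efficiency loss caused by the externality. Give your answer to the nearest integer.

DWL = $2

Market equilibrium (private): 16 + 2x = 67 - 2x → x_m = 12.7500.
Social marginal benefit = demand + MEB = 71 - 2x.
Set SMB = MC: 71 - 2x = 16 + 2x → x* = 13.7500.
The loss is the area between SMB and MC from x* to x_m; with linear curves that's a triangle of height MEB(x_m).
DWL = ½ × 1.0000 × 4.0000 = 2.0000.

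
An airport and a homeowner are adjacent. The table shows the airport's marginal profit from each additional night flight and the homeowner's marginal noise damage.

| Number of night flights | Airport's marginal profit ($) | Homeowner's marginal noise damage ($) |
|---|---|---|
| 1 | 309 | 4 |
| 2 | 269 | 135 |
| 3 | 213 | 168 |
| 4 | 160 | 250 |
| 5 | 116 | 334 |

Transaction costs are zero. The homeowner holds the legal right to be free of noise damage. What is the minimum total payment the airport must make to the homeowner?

Efficient level: marginal profit ≥ marginal noise damage through level 3, so k* = 3.
With the homeowner holding the right, the airport must at least compensate total damage at k*: 4 + 135 + 168 = 307.

$307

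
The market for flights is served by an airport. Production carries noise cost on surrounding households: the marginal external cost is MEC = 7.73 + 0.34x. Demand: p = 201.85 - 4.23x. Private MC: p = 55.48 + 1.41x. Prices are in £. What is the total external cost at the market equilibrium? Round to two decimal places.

£315.11

Market equilibrium (private): 55.48 + 1.41x = 201.85 - 4.23x → x_m = 25.9521.
Total external cost = ∫₀^{x_m} (7.73 + 0.34x) dx = 7.73×25.9521 + ½×0.34×25.9521² = 315.1067.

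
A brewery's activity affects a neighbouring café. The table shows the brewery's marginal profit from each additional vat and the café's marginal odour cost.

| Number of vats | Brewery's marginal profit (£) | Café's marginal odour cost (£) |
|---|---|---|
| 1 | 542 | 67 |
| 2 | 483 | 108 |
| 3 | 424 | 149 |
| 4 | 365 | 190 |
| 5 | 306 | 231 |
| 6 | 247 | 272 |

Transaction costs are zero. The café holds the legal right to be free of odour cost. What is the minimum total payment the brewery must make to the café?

£745

Efficient level: marginal profit ≥ marginal odour cost through level 5, so k* = 5.
With the café holding the right, the brewery must at least compensate total damage at k*: 67 + 108 + 149 + 190 + 231 = 745.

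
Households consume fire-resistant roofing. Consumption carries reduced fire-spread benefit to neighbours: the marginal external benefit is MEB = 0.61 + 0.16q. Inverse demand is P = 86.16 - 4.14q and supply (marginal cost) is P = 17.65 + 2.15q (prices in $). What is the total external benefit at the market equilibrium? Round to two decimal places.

Market equilibrium (private): 17.65 + 2.15q = 86.16 - 4.14q → q_m = 10.8919.
Total external benefit = ∫₀^{q_m} (0.61 + 0.16q) dq = 0.61×10.8919 + ½×0.16×10.8919² = 16.1347.

$16.13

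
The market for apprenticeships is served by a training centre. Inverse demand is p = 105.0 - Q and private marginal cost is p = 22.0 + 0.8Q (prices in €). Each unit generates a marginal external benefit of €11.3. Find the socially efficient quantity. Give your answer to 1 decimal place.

Q* = 52.4

Social marginal cost = private MC − MEB = 10.7 + 0.8Q.
Set SMC = demand: 10.7 + 0.8Q = 105.0 - Q → Q* = 52.3889.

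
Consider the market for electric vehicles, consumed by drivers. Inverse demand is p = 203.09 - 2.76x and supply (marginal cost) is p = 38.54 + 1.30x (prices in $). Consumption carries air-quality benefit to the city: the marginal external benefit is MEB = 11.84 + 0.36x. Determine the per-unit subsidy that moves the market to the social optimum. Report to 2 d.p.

subsidy = $29.00 per unit

Social marginal benefit = demand + MEB = 214.93 - 2.40x.
Set SMB = MC: 214.93 - 2.40x = 38.54 + 1.30x → x* = 47.6730.
The Pigouvian subsidy equals MEB at x*: 11.84 + 0.36×47.6730 = 29.0023.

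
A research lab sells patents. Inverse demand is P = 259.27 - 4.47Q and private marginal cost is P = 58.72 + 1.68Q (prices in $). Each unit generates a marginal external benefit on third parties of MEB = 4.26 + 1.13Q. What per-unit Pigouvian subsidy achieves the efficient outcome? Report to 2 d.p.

Social marginal cost = private MC − MEB = 54.46 + 0.55Q.
Set SMC = demand: 54.46 + 0.55Q = 259.27 - 4.47Q → Q* = 40.7988.
The Pigouvian subsidy equals MEB at Q*: 4.26 + 1.13×40.7988 = 50.3626.

subsidy = $50.36 per unit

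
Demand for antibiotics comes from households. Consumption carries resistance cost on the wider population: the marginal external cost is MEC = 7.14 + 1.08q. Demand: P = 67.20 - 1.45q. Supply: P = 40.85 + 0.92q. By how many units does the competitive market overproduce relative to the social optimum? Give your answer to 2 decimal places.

Market equilibrium (private): 40.85 + 0.92q = 67.20 - 1.45q → q_m = 11.1181.
Social marginal benefit = demand − MEC = 60.06 - 2.53q.
Set SMB = MC: 60.06 - 2.53q = 40.85 + 0.92q → q* = 5.5681.
Gap = |11.1181 − 5.5681| = 5.5500.

5.55 units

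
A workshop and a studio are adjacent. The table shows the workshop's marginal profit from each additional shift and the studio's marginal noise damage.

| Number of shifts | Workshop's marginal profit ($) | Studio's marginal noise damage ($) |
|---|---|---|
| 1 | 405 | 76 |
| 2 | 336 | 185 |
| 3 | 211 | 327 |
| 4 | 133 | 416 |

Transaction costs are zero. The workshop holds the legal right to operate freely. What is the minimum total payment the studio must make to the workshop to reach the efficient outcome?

Left alone the workshop would choose level 4 (marginal profit stays positive).
Efficient level: k* = 2 (marginal profit ≥ marginal noise damage through 2).
The studio must at least cover the workshop's forgone profit from cutting 4→2: 211 + 133 = 344.

$344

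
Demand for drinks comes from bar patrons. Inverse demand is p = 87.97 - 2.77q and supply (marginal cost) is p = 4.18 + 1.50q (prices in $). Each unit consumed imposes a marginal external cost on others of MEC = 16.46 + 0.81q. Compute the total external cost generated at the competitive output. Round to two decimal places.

$478.94

Market equilibrium (private): 4.18 + 1.50q = 87.97 - 2.77q → q_m = 19.6230.
Total external cost = ∫₀^{q_m} (16.46 + 0.81q) dq = 16.46×19.6230 + ½×0.81×19.6230² = 478.9447.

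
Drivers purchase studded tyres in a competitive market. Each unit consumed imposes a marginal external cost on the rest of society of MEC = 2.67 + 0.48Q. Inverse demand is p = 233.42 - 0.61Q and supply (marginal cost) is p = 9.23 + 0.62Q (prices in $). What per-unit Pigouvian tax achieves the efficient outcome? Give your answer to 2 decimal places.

Social marginal benefit = demand − MEC = 230.75 - 1.09Q.
Set SMB = MC: 230.75 - 1.09Q = 9.23 + 0.62Q → Q* = 129.5439.
The Pigouvian tax equals MEC at Q*: 2.67 + 0.48×129.5439 = 64.8511.

tax = $64.85 per unit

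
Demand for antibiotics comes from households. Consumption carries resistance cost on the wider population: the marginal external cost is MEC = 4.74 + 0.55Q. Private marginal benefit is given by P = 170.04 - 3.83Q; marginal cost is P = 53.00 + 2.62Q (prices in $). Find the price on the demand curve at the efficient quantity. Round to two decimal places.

P = $108.60

Social marginal benefit = demand − MEC = 165.30 - 4.38Q.
Set SMB = MC: 165.30 - 4.38Q = 53.00 + 2.62Q → Q* = 16.0429.
Consumer price on the demand curve at Q*: 170.04 − 3.83×16.0429 = 108.5957.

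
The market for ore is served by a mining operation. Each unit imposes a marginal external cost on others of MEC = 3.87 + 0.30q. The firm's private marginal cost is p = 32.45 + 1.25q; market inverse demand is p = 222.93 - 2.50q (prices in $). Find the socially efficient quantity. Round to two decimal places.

Social marginal cost = private MC + MEC = 36.32 + 1.55q.
Set SMC = demand: 36.32 + 1.55q = 222.93 - 2.50q → q* = 46.0765.

q* = 46.08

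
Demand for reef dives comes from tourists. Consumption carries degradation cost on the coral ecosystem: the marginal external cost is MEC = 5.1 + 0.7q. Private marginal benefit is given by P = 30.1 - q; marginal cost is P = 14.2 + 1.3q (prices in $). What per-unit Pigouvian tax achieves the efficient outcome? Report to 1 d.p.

tax = $7.6 per unit

Social marginal benefit = demand − MEC = 25.0 - 1.7q.
Set SMB = MC: 25.0 - 1.7q = 14.2 + 1.3q → q* = 3.6000.
The Pigouvian tax equals MEC at q*: 5.1 + 0.7×3.6000 = 7.6200.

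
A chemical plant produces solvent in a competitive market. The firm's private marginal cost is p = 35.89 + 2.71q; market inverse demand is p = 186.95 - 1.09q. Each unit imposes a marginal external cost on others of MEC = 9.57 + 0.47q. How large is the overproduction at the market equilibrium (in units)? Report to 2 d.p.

6.62 units

Market equilibrium (private): 35.89 + 2.71q = 186.95 - 1.09q → q_m = 39.7526.
Social marginal cost = private MC + MEC = 45.46 + 3.18q.
Set SMC = demand: 45.46 + 3.18q = 186.95 - 1.09q → q* = 33.1358.
Gap = |39.7526 − 33.1358| = 6.6168.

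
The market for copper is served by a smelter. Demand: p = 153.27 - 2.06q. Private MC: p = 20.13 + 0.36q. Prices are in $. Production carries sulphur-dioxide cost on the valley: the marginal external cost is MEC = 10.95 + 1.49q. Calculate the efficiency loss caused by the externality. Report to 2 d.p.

Market equilibrium (private): 20.13 + 0.36q = 153.27 - 2.06q → q_m = 55.0165.
Social marginal cost = private MC + MEC = 31.08 + 1.85q.
Set SMC = demand: 31.08 + 1.85q = 153.27 - 2.06q → q* = 31.2506.
Between q* and q_m the wedge SMC − demand runs linearly from 0 to MEC(q_m), so the loss is a triangle.
DWL = ½ × 23.7659 × 92.9246 = 1104.2184.

DWL = $1104.22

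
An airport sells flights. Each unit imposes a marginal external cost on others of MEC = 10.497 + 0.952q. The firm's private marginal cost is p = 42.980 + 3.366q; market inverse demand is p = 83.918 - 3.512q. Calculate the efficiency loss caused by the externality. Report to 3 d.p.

Market equilibrium (private): 42.980 + 3.366q = 83.918 - 3.512q → q_m = 5.9520.
Social marginal cost = private MC + MEC = 53.477 + 4.318q.
Set SMC = demand: 53.477 + 4.318q = 83.918 - 3.512q → q* = 3.8877.
The loss is the area between SMC and demand from q* to q_m; with linear curves that's a triangle of height MEC(q_m).
DWL = ½ × 2.0643 × 16.1633 = 16.6830.

DWL = 16.683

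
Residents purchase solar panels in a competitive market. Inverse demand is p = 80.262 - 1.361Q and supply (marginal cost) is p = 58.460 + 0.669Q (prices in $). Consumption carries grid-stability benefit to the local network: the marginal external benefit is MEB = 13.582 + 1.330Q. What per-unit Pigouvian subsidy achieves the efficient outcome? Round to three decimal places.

Social marginal benefit = demand + MEB = 93.844 - 0.031Q.
Set SMB = MC: 93.844 - 0.031Q = 58.460 + 0.669Q → Q* = 50.5486.
The Pigouvian subsidy equals MEB at Q*: 13.582 + 1.330×50.5486 = 80.8116.

subsidy = $80.812 per unit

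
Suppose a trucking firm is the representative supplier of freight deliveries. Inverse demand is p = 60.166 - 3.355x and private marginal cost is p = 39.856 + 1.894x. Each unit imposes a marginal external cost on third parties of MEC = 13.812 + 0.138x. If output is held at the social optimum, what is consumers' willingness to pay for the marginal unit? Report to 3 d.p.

P = 56.119

Social marginal cost = private MC + MEC = 53.668 + 2.032x.
Set SMC = demand: 53.668 + 2.032x = 60.166 - 3.355x → x* = 1.2062.
Consumer price on the demand curve at x*: 60.166 − 3.355×1.2062 = 56.1192.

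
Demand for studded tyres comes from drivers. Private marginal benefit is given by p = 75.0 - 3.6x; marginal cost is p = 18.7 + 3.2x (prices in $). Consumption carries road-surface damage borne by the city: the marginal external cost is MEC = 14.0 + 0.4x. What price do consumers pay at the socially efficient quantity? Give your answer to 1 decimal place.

P = $53.9

Social marginal benefit = demand − MEC = 61.0 - 4.0x.
Set SMB = MC: 61.0 - 4.0x = 18.7 + 3.2x → x* = 5.8750.
Consumer price on the demand curve at x*: 75.0 − 3.6×5.8750 = 53.8500.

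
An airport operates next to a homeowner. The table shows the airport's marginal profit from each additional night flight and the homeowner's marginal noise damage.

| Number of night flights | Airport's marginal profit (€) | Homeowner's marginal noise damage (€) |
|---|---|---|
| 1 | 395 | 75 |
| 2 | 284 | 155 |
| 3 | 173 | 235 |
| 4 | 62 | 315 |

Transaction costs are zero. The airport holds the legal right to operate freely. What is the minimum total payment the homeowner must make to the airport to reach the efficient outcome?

Left alone the airport would choose level 4 (marginal profit stays positive).
Efficient level: k* = 2 (marginal profit ≥ marginal noise damage through 2).
The homeowner must at least cover the airport's forgone profit from cutting 4→2: 173 + 62 = 235.

€235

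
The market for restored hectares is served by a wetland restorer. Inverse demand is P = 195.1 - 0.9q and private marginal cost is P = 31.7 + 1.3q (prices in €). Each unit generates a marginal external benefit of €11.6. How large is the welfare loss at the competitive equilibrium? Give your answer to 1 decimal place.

Market equilibrium (private): 31.7 + 1.3q = 195.1 - 0.9q → q_m = 74.2727.
Social marginal cost = private MC − MEB = 20.1 + 1.3q.
Set SMC = demand: 20.1 + 1.3q = 195.1 - 0.9q → q* = 79.5455.
The loss is the area between SMC and demand from q* to q_m; with linear curves that's a triangle of height MEB(q_m).
DWL = ½ × 5.2728 × 11.6000 = 30.5822.

DWL = €30.6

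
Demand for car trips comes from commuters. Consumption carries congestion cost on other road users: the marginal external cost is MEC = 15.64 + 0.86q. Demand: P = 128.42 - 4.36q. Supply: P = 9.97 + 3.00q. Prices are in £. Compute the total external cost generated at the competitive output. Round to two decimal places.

Market equilibrium (private): 9.97 + 3.00q = 128.42 - 4.36q → q_m = 16.0938.
Total external cost = ∫₀^{q_m} (15.64 + 0.86q) dq = 15.64×16.0938 + ½×0.86×16.0938² = 363.0815.

£363.08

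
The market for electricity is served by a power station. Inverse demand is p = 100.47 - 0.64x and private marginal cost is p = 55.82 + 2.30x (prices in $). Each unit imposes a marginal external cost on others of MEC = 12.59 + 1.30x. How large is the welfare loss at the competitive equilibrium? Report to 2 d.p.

Market equilibrium (private): 55.82 + 2.30x = 100.47 - 0.64x → x_m = 15.1871.
Social marginal cost = private MC + MEC = 68.41 + 3.60x.
Set SMC = demand: 68.41 + 3.60x = 100.47 - 0.64x → x* = 7.5613.
The loss is the area between SMC and demand from x* to x_m; with linear curves that's a triangle of height MEC(x_m).
DWL = ½ × 7.6258 × 32.3332 = 123.2833.

DWL = $123.28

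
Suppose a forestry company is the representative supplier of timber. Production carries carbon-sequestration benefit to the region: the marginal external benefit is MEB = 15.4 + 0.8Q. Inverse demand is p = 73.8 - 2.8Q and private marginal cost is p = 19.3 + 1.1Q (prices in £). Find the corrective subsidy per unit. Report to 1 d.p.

Social marginal cost = private MC − MEB = 3.9 + 0.3Q.
Set SMC = demand: 3.9 + 0.3Q = 73.8 - 2.8Q → Q* = 22.5484.
The Pigouvian subsidy equals MEB at Q*: 15.4 + 0.8×22.5484 = 33.4387.

subsidy = £33.4 per unit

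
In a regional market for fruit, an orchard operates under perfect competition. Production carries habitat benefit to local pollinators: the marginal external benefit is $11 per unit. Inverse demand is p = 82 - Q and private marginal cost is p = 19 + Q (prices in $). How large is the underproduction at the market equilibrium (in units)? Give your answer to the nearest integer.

6 units

Market equilibrium (private): 19 + Q = 82 - Q → Q_m = 31.5000.
Social marginal cost = private MC − MEB = 8 + Q.
Set SMC = demand: 8 + Q = 82 - Q → Q* = 37.0000.
Gap = |31.5000 − 37.0000| = 5.5000.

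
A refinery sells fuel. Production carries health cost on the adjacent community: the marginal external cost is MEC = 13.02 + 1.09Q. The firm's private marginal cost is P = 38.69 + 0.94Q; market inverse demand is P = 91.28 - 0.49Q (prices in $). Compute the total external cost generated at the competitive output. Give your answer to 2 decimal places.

$1215.93

Market equilibrium (private): 38.69 + 0.94Q = 91.28 - 0.49Q → Q_m = 36.7762.
Total external cost = ∫₀^{Q_m} (13.02 + 1.09Q) dQ = 13.02×36.7762 + ½×1.09×36.7762² = 1215.9326.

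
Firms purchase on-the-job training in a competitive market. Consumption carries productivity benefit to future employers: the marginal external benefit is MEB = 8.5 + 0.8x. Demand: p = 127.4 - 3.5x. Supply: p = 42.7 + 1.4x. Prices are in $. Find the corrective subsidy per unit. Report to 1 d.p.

Social marginal benefit = demand + MEB = 135.9 - 2.7x.
Set SMB = MC: 135.9 - 2.7x = 42.7 + 1.4x → x* = 22.7317.
The Pigouvian subsidy equals MEB at x*: 8.5 + 0.8×22.7317 = 26.6854.

subsidy = $26.7 per unit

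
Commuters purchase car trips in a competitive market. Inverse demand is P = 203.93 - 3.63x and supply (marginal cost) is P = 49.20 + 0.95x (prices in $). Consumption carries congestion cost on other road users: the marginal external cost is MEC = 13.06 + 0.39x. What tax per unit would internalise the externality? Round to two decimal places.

tax = $24.18 per unit

Social marginal benefit = demand − MEC = 190.87 - 4.02x.
Set SMB = MC: 190.87 - 4.02x = 49.20 + 0.95x → x* = 28.5050.
The Pigouvian tax equals MEC at x*: 13.06 + 0.39×28.5050 = 24.1770.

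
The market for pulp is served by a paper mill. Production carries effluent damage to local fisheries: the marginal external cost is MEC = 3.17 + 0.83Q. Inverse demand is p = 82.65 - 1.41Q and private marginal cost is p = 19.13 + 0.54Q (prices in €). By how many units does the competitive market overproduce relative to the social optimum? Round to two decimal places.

10.87 units

Market equilibrium (private): 19.13 + 0.54Q = 82.65 - 1.41Q → Q_m = 32.5744.
Social marginal cost = private MC + MEC = 22.30 + 1.37Q.
Set SMC = demand: 22.30 + 1.37Q = 82.65 - 1.41Q → Q* = 21.7086.
Gap = |32.5744 − 21.7086| = 10.8658.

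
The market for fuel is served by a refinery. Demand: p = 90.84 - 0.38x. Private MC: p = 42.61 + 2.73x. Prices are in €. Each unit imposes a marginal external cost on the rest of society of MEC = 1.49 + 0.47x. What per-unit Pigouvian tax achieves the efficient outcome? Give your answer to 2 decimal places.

Social marginal cost = private MC + MEC = 44.10 + 3.20x.
Set SMC = demand: 44.10 + 3.20x = 90.84 - 0.38x → x* = 13.0559.
The Pigouvian tax equals MEC at x*: 1.49 + 0.47×13.0559 = 7.6263.

tax = €7.63 per unit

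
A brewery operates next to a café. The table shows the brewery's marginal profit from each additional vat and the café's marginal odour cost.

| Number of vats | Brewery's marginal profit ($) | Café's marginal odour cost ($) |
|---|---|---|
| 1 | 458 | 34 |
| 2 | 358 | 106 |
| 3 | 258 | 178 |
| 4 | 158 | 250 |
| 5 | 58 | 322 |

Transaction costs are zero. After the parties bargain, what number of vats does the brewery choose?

3

Bargaining reaches the level where marginal profit last exceeds marginal odour cost.
That holds through level 3 (258 ≥ 178) but not at 4 (158 < 250).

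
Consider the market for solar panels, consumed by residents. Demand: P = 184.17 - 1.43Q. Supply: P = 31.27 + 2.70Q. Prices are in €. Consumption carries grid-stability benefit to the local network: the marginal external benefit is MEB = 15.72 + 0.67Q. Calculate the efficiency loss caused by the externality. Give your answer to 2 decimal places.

Market equilibrium (private): 31.27 + 2.70Q = 184.17 - 1.43Q → Q_m = 37.0218.
Social marginal benefit = demand + MEB = 199.89 - 0.76Q.
Set SMB = MC: 199.89 - 0.76Q = 31.27 + 2.70Q → Q* = 48.7341.
Height of the DWL triangle at Q_m is SMB(Q_m) − MC(Q_m) = MEB(Q_m) = 40.5246.
DWL = ½ × 11.7123 × 40.5246 = 237.3181.

DWL = €237.32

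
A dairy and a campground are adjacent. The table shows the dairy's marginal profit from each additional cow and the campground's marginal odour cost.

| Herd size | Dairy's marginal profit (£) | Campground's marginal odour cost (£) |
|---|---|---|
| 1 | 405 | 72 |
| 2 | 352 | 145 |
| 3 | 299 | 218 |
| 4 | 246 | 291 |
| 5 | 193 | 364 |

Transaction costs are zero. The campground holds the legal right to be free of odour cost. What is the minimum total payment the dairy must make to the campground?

£435

Efficient level: marginal profit ≥ marginal odour cost through level 3, so k* = 3.
With the campground holding the right, the dairy must at least compensate total damage at k*: 72 + 145 + 218 = 435.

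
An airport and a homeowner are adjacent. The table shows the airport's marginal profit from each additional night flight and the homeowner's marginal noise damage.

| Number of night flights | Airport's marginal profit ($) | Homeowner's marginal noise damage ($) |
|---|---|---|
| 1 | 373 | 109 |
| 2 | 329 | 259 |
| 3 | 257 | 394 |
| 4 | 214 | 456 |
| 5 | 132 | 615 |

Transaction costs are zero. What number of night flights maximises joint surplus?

2

Bargaining reaches the level where marginal profit last exceeds marginal noise damage.
That holds through level 2 (329 ≥ 259) but not at 3 (257 < 394).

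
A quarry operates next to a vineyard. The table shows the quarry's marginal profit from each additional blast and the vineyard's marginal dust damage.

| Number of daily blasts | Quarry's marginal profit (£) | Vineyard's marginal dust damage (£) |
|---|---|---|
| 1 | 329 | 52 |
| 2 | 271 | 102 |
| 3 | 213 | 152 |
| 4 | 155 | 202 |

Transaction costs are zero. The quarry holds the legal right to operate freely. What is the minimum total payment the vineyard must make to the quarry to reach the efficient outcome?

£155

Left alone the quarry would choose level 4 (marginal profit stays positive).
Efficient level: k* = 3 (marginal profit ≥ marginal dust damage through 3).
The vineyard must at least cover the quarry's forgone profit from cutting 4→3: 155 = 155.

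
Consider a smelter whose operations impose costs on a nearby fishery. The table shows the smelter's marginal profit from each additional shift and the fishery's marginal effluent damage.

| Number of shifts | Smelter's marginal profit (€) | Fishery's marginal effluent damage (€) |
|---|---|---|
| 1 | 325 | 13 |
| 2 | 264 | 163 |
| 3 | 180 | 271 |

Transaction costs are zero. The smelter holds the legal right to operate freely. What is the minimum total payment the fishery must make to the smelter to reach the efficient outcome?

Left alone the smelter would choose level 3 (marginal profit stays positive).
Efficient level: k* = 2 (marginal profit ≥ marginal effluent damage through 2).
The fishery must at least cover the smelter's forgone profit from cutting 3→2: 180 = 180.

€180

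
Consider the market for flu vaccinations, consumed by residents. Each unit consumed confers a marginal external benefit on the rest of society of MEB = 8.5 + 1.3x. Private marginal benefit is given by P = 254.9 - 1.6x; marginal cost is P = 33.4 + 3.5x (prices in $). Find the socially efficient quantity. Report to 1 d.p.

Social marginal benefit = demand + MEB = 263.4 - 0.3x.
Set SMB = MC: 263.4 - 0.3x = 33.4 + 3.5x → x* = 60.5263.

x* = 60.5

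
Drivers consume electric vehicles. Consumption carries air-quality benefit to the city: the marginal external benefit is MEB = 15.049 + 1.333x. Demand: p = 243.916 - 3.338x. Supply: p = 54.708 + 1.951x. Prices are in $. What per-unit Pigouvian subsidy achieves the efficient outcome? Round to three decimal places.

subsidy = $83.875 per unit

Social marginal benefit = demand + MEB = 258.965 - 2.005x.
Set SMB = MC: 258.965 - 2.005x = 54.708 + 1.951x → x* = 51.6322.
The Pigouvian subsidy equals MEB at x*: 15.049 + 1.333×51.6322 = 83.8747.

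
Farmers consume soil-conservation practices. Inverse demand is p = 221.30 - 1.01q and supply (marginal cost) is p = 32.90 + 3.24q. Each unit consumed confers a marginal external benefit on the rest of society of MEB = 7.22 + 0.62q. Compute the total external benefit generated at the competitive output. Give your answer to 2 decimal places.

Market equilibrium (private): 32.90 + 3.24q = 221.30 - 1.01q → q_m = 44.3294.
Total external benefit = ∫₀^{q_m} (7.22 + 0.62q) dq = 7.22×44.3294 + ½×0.62×44.3294² = 929.2379.

929.24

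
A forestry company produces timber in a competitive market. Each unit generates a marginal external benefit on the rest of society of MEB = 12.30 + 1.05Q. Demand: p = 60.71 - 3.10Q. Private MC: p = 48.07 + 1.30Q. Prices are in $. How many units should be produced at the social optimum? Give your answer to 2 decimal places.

Social marginal cost = private MC − MEB = 35.77 + 0.25Q.
Set SMC = demand: 35.77 + 0.25Q = 60.71 - 3.10Q → Q* = 7.4448.

Q* = 7.44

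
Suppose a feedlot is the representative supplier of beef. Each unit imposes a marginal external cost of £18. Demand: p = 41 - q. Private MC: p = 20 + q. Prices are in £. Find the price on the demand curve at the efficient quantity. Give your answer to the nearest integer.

P = £40

Social marginal cost = private MC + MEC = 38 + q.
Set SMC = demand: 38 + q = 41 - q → q* = 1.5000.
Consumer price on the demand curve at q*: 41 − 1×1.5000 = 39.5000.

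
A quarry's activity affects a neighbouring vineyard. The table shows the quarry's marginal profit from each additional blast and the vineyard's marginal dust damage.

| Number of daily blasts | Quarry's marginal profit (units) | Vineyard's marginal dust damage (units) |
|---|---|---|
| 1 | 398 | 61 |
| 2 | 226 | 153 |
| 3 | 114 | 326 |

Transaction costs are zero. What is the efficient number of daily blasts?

2

Bargaining reaches the level where marginal profit last exceeds marginal dust damage.
That holds through level 2 (226 ≥ 153) but not at 3 (114 < 326).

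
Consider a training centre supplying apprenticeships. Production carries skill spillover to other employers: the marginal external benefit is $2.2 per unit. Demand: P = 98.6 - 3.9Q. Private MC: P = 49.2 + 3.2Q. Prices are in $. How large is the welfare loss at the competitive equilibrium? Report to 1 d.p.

Market equilibrium (private): 49.2 + 3.2Q = 98.6 - 3.9Q → Q_m = 6.9577.
Social marginal cost = private MC − MEB = 47.0 + 3.2Q.
Set SMC = demand: 47.0 + 3.2Q = 98.6 - 3.9Q → Q* = 7.2676.
The welfare-loss triangle has base |Q_m − Q*| and height MEB(Q_m) (the vertical gap between SMC and demand is zero at Q* and MEB at Q_m).
DWL = ½ × 0.3099 × 2.2000 = 0.3409.

DWL = $0.3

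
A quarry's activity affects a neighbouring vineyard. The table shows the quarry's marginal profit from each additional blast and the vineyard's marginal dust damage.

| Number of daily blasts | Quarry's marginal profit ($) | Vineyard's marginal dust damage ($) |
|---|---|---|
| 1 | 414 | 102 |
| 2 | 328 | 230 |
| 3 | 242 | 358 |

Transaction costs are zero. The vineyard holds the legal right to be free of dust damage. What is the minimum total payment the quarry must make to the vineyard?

$332

Efficient level: marginal profit ≥ marginal dust damage through level 2, so k* = 2.
With the vineyard holding the right, the quarry must at least compensate total damage at k*: 102 + 230 = 332.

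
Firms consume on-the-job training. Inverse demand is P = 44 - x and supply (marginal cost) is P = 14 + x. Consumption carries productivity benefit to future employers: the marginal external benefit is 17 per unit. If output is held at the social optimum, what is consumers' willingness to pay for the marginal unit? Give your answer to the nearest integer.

P = 21

Social marginal benefit = demand + MEB = 61 - x.
Set SMB = MC: 61 - x = 14 + x → x* = 23.5000.
Consumer price on the demand curve at x*: 44 − 1×23.5000 = 20.5000.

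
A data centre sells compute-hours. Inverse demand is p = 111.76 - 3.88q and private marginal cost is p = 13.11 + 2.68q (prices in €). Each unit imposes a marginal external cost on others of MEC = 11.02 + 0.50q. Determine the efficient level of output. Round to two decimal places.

q* = 12.41

Social marginal cost = private MC + MEC = 24.13 + 3.18q.
Set SMC = demand: 24.13 + 3.18q = 111.76 - 3.88q → q* = 12.4122.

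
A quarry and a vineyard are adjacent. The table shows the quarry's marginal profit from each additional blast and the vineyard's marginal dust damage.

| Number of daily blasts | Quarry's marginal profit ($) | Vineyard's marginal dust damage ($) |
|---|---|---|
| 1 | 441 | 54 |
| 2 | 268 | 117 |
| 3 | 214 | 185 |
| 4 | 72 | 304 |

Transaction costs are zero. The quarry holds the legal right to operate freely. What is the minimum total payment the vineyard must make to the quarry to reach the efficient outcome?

$72

Left alone the quarry would choose level 4 (marginal profit stays positive).
Efficient level: k* = 3 (marginal profit ≥ marginal dust damage through 3).
The vineyard must at least cover the quarry's forgone profit from cutting 4→3: 72 = 72.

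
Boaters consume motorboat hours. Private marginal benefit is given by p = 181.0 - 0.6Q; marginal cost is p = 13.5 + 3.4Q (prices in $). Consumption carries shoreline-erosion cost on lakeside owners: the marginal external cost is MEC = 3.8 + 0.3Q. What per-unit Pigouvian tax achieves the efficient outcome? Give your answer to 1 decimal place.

Social marginal benefit = demand − MEC = 177.2 - 0.9Q.
Set SMB = MC: 177.2 - 0.9Q = 13.5 + 3.4Q → Q* = 38.0698.
The Pigouvian tax equals MEC at Q*: 3.8 + 0.3×38.0698 = 15.2209.

tax = $15.2 per unit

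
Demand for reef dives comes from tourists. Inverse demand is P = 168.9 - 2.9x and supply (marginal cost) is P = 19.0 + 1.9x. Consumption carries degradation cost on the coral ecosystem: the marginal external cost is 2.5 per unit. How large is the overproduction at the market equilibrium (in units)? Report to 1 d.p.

Market equilibrium (private): 19.0 + 1.9x = 168.9 - 2.9x → x_m = 31.2292.
Social marginal benefit = demand − MEC = 166.4 - 2.9x.
Set SMB = MC: 166.4 - 2.9x = 19.0 + 1.9x → x* = 30.7083.
Gap = |31.2292 − 30.7083| = 0.5209.

0.5 units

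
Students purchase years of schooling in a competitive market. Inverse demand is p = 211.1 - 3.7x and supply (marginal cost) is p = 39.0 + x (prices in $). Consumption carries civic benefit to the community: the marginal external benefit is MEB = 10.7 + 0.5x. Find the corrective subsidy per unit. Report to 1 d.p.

subsidy = $32.5 per unit

Social marginal benefit = demand + MEB = 221.8 - 3.2x.
Set SMB = MC: 221.8 - 3.2x = 39.0 + x → x* = 43.5238.
The Pigouvian subsidy equals MEB at x*: 10.7 + 0.5×43.5238 = 32.4619.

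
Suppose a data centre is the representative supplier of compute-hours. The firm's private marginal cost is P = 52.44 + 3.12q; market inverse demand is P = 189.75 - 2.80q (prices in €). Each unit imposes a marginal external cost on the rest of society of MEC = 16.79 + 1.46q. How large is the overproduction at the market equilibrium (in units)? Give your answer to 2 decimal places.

6.86 units

Market equilibrium (private): 52.44 + 3.12q = 189.75 - 2.80q → q_m = 23.1943.
Social marginal cost = private MC + MEC = 69.23 + 4.58q.
Set SMC = demand: 69.23 + 4.58q = 189.75 - 2.80q → q* = 16.3306.
Gap = |23.1943 − 16.3306| = 6.8637.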